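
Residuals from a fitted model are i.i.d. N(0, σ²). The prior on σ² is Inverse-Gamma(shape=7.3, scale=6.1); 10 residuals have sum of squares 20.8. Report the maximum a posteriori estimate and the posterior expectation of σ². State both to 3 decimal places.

Posterior: Inverse-Gamma(shape = 7.3+10/2 = 12.3, scale = 6.1+20.8/2 = 16.5).
Mode = β/(α+1) = 16.5/13.3 = 1.241.
Mean = β/(α−1) = 16.5/11.3 = 1.460.
Right-skewed posterior ⇒ mode < mean.

maximum a posteriori estimate = 1.241, posterior expectation = 1.460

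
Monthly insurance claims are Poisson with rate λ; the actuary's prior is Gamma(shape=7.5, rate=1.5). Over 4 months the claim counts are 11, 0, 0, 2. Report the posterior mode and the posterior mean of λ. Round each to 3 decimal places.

Σ counts = 13. Posterior: Gamma(shape = 7.5+13 = 20.5, rate = 1.5+4 = 5.5).
Mode = (α−1)/β = 19.5/5.5 = 3.545.
Mean = α/β = 20.5/5.5 = 3.727.
The posterior is right-skewed, so the mean exceeds the mode.

MAP = 3.545; posterior mean = 3.727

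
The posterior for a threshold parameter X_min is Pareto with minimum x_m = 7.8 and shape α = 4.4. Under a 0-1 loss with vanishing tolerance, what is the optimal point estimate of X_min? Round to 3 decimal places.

7.800

The Pareto density is strictly decreasing on [x_m, ∞), so the mode is x_m = 7.800.
Mean = α·x_m/(α−1) = 4.4·7.8/3.4 = 10.094.
This is the posterior mode — the MAP estimate.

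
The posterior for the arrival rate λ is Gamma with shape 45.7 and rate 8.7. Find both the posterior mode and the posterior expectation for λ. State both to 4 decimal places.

Mode = (α−1)/β = 44.7/8.7 = 5.1379.
Mean = α/β = 45.7/8.7 = 5.2529.
Right-skewed posterior ⇒ mode < mean.

MAP = 5.1379, posterior mean = 5.2529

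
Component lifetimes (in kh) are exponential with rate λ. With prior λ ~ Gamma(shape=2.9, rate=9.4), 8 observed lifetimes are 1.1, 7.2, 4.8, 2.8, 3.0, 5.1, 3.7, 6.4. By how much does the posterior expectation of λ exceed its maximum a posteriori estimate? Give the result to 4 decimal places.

0.0230

Σ times = 34.1. Posterior: Gamma(shape = 2.9+8 = 10.9, rate = 9.4+34.1 = 43.5).
Mode = (α−1)/β = 9.9/43.5 = 0.2276.
Mean = α/β = 10.9/43.5 = 0.2506.
Difference = 0.2506 − 0.2276 = 0.0230.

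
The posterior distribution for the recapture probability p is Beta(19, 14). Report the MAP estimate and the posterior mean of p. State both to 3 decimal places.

MAP = 0.581, posterior mean = 0.576

Mode = (19−1)/(19+14−2) = 18/31 = 0.581.
Mean = 19/(19+14) = 19/33 = 0.576.
Left-skewed posterior ⇒ mean < mode.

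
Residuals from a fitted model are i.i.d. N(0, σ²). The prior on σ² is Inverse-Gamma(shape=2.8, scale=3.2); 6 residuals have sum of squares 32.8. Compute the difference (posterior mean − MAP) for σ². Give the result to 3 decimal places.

1.201

Posterior: Inverse-Gamma(shape = 2.8+6/2 = 5.8, scale = 3.2+32.8/2 = 19.6).
Mode = β/(α+1) = 19.6/6.8 = 2.882.
Mean = β/(α−1) = 19.6/4.8 = 4.083.
Difference = 4.083 − 2.882 = 1.201.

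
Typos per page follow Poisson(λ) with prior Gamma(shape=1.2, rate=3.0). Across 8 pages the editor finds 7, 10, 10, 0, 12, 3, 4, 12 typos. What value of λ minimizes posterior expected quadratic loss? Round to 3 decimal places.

5.382

Σ counts = 58. Posterior: Gamma(shape = 1.2+58 = 59.2, rate = 3.0+8 = 11.0).
Mode = (α−1)/β = 58.2/11.0 = 5.291.
Mean = α/β = 59.2/11.0 = 5.382.
Quadratic loss ⇒ the optimal estimator is the posterior mean.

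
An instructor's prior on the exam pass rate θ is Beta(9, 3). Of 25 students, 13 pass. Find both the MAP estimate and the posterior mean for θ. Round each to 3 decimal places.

MAP: 0.600. Posterior mean: 0.595.

Posterior: Beta(9+13, 3+12) = Beta(22, 15).
Mode = (22−1)/(22+15−2) = 21/35 = 0.600.
Mean = 22/(22+15) = 22/37 = 0.595.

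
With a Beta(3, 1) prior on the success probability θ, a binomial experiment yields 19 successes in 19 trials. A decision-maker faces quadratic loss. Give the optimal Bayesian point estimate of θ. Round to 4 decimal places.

Posterior: Beta(3+19, 1+0) = Beta(22, 1).
Since β = 1 ≤ 1 and α > 1, the Beta density is monotone increasing on [0,1]; the mode is at 1.
Mean = 22/(22+1) = 0.9565.
Quadratic loss ⇒ the optimal estimator is the posterior mean.

0.9565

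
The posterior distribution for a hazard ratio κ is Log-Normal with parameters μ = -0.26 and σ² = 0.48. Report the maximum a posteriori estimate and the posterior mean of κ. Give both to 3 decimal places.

MAP = 0.477, posterior mean = 0.980

Mode = exp(μ − σ²) = exp(-0.74) = 0.477.
Mean = exp(μ + σ²/2) = exp(-0.020) = 0.980.
The mean is pulled above the mode by the posterior's right skew.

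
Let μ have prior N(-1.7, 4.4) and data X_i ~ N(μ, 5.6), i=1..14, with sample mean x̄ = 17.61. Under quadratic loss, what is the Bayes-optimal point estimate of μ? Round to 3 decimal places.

16.001

Posterior for μ is Normal. Precision-weighted mean: (1/4.4·-1.7 + 14/5.6·17.61) / (1/4.4 + 14/5.6) = 16.001.
A Normal posterior is symmetric, so mode = mean.
Quadratic loss ⇒ the optimal estimator is the posterior mean.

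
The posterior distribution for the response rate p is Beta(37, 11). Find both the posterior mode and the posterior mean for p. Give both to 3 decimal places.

Mode = (37−1)/(37+11−2) = 36/46 = 0.783.
Mean = 37/(37+11) = 37/48 = 0.771.

MAP = 0.783, posterior mean = 0.771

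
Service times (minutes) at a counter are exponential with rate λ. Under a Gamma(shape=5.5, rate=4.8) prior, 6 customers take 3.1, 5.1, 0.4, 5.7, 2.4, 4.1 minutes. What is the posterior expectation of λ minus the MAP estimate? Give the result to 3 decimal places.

Σ times = 20.8. Posterior: Gamma(shape = 5.5+6 = 11.5, rate = 4.8+20.8 = 25.6).
Mode = (α−1)/β = 10.5/25.6 = 0.410.
Mean = α/β = 11.5/25.6 = 0.449.
Difference = 0.449 − 0.410 = 0.039.
Mean > mode: the posterior has a right tail.

0.039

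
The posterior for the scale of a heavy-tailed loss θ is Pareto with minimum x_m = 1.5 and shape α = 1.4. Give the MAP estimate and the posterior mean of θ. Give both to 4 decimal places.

θ_MAP = 1.5000, E[θ|data] = 5.2500

The Pareto density is strictly decreasing on [x_m, ∞), so the mode is x_m = 1.5000.
Mean = α·x_m/(α−1) = 1.4·1.5/0.4 = 5.2500.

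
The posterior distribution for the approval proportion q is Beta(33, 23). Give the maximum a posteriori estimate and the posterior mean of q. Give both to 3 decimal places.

Mode = (33−1)/(33+23−2) = 32/54 = 0.593.
Mean = 33/(33+23) = 33/56 = 0.589.

q_MAP = 0.593, E[q|data] = 0.589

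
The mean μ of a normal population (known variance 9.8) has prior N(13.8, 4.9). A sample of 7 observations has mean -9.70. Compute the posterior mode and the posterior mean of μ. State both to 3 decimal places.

Posterior for μ is Normal. Precision-weighted mean: (1/4.9·13.8 + 7/9.8·-9.70) / (1/4.9 + 7/9.8) = -4.478.
A Normal posterior is symmetric, so mode = mean.

posterior mode = -4.478, posterior mean = -4.478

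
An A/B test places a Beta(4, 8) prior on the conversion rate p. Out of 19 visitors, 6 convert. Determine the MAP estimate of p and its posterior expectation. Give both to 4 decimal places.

Posterior: Beta(4+6, 8+13) = Beta(10, 21).
Mode = (10−1)/(10+21−2) = 9/29 = 0.3103.
Mean = 10/(10+21) = 10/31 = 0.3226.
Right-skewed posterior ⇒ mode < mean.

MAP = 0.3103, posterior mean = 0.3226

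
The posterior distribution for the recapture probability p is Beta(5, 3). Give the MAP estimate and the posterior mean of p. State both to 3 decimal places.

Mode = (5−1)/(5+3−2) = 4/6 = 0.667.
Mean = 5/(5+3) = 5/8 = 0.625.

MAP estimate = 0.667, posterior mean = 0.625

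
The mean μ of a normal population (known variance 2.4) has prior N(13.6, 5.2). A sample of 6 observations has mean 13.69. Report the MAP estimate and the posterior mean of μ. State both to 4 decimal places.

μ_MAP = 13.6836, E[μ|data] = 13.6836

Posterior for μ is Normal. Precision-weighted mean: (1/5.2·13.6 + 6/2.4·13.69) / (1/5.2 + 6/2.4) = 13.6836.
A Normal posterior is symmetric, so mode = mean.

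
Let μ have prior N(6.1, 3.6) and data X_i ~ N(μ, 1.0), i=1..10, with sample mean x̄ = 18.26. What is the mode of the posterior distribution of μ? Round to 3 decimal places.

Posterior for μ is Normal. Precision-weighted mean: (1/3.6·6.1 + 10/1.0·18.26) / (1/3.6 + 10/1.0) = 17.931.
A Normal posterior is symmetric, so mode = mean.
This is the posterior mode — the MAP estimate.

17.931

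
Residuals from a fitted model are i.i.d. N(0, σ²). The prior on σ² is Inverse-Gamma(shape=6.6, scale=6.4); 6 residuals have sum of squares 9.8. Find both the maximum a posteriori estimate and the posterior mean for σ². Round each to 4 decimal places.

Posterior: Inverse-Gamma(shape = 6.6+6/2 = 9.6, scale = 6.4+9.8/2 = 11.3).
Mode = β/(α+1) = 11.3/10.6 = 1.0660.
Mean = β/(α−1) = 11.3/8.6 = 1.3140.

MAP: 1.0660. Posterior mean: 1.3140.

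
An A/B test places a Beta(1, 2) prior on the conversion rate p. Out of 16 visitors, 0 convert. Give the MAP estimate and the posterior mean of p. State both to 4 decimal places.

Posterior: Beta(1+0, 2+16) = Beta(1, 18).
Since α = 1 ≤ 1 and β > 1, the Beta density is monotone decreasing on [0,1]; the mode is at 0.
Mean = 1/(1+18) = 0.0526.

MAP estimate = 0.0000, posterior mean = 0.0526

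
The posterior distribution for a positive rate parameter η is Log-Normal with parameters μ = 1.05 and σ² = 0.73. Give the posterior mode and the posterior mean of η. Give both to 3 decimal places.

MAP: 1.377. Posterior mean: 4.116.

Mode = exp(μ − σ²) = exp(0.32) = 1.377.
Mean = exp(μ + σ²/2) = exp(1.415) = 4.116.
The mean is pulled above the mode by the posterior's right skew.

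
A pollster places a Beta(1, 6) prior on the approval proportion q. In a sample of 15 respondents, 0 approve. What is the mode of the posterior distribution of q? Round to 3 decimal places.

0.000

Posterior: Beta(1+0, 6+15) = Beta(1, 21).
Since α = 1 ≤ 1 and β > 1, the Beta density is monotone decreasing on [0,1]; the mode is at 0.
Mean = 1/(1+21) = 0.045.
This is the posterior mode — the MAP estimate.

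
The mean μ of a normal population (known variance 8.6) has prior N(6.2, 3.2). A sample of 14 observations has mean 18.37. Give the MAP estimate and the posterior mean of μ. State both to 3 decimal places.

Posterior for μ is Normal. Precision-weighted mean: (1/3.2·6.2 + 14/8.6·18.37) / (1/3.2 + 14/8.6) = 16.410.
A Normal posterior is symmetric, so mode = mean.

MAP = 16.410, posterior mean = 16.410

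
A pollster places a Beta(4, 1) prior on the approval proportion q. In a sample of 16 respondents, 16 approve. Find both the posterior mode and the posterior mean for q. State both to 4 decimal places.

Posterior: Beta(4+16, 1+0) = Beta(20, 1).
Since β = 1 ≤ 1 and α > 1, the Beta density is monotone increasing on [0,1]; the mode is at 1.
Mean = 20/(20+1) = 0.9524.

q_MAP = 1.0000, E[q|data] = 0.9524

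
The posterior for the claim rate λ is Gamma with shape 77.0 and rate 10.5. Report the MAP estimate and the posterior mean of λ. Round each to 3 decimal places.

Mode = (α−1)/β = 76.0/10.5 = 7.238.
Mean = α/β = 77.0/10.5 = 7.333.

MAP = 7.238, posterior mean = 7.333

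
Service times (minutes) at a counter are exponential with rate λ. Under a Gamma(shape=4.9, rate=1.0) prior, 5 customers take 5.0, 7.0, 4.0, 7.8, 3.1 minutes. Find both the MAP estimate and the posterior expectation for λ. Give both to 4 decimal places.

Σ times = 26.9. Posterior: Gamma(shape = 4.9+5 = 9.9, rate = 1.0+26.9 = 27.9).
Mode = (α−1)/β = 8.9/27.9 = 0.3190.
Mean = α/β = 9.9/27.9 = 0.3548.
The mean is pulled above the mode by the posterior's right skew.

MAP = 0.3190, posterior mean = 0.3548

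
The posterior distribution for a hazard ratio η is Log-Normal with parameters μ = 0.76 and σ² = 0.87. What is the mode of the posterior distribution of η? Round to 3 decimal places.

0.896

Mode = exp(μ − σ²) = exp(-0.11) = 0.896.
Mean = exp(μ + σ²/2) = exp(1.195) = 3.304.
This is the posterior mode — the MAP estimate.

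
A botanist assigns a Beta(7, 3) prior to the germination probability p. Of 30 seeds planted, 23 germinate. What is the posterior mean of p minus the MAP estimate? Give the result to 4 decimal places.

Posterior: Beta(7+23, 3+7) = Beta(30, 10).
Mode = (30−1)/(30+10−2) = 29/38 = 0.7632.
Mean = 30/(30+10) = 30/40 = 0.7500.
Difference = 0.7500 − 0.7632 = -0.0132.

-0.0132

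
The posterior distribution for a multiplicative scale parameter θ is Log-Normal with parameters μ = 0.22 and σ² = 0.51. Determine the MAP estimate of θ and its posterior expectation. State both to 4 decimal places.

Mode = exp(μ − σ²) = exp(-0.29) = 0.7483.
Mean = exp(μ + σ²/2) = exp(0.475) = 1.6080.
Right-skewed posterior ⇒ mode < mean.

θ_MAP = 0.7483, E[θ|data] = 1.6080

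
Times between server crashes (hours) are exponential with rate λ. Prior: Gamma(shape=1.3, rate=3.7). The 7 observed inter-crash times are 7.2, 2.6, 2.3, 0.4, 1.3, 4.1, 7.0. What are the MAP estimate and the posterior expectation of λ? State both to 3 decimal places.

MAP: 0.255. Posterior mean: 0.290.

Σ times = 24.9. Posterior: Gamma(shape = 1.3+7 = 8.3, rate = 3.7+24.9 = 28.6).
Mode = (α−1)/β = 7.3/28.6 = 0.255.
Mean = α/β = 8.3/28.6 = 0.290.
The mean is pulled above the mode by the posterior's right skew.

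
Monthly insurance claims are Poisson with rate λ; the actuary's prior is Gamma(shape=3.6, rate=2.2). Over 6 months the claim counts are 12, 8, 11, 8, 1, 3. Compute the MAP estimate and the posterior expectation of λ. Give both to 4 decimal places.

Σ counts = 43. Posterior: Gamma(shape = 3.6+43 = 46.6, rate = 2.2+6 = 8.2).
Mode = (α−1)/β = 45.6/8.2 = 5.5610.
Mean = α/β = 46.6/8.2 = 5.6829.

MAP = 5.5610, posterior mean = 5.6829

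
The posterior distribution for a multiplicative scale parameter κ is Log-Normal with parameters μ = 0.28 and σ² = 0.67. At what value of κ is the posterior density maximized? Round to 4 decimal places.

0.6771

Mode = exp(μ − σ²) = exp(-0.39) = 0.6771.
Mean = exp(μ + σ²/2) = exp(0.615) = 1.8497.
This is the posterior mode — the MAP estimate.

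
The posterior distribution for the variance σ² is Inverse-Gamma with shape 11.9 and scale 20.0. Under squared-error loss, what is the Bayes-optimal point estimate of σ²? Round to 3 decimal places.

Mode = β/(α+1) = 20.0/12.9 = 1.550.
Mean = β/(α−1) = 20.0/10.9 = 1.835.
Squared-error loss ⇒ the optimal estimator is the posterior mean.

1.835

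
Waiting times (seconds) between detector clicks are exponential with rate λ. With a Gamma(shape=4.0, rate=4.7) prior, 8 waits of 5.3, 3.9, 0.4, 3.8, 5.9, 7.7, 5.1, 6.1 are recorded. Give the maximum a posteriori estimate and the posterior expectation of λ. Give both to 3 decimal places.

MAP = 0.256, posterior mean = 0.280

Σ times = 38.2. Posterior: Gamma(shape = 4.0+8 = 12.0, rate = 4.7+38.2 = 42.9).
Mode = (α−1)/β = 11.0/42.9 = 0.256.
Mean = α/β = 12.0/42.9 = 0.280.
The mean is pulled above the mode by the posterior's right skew.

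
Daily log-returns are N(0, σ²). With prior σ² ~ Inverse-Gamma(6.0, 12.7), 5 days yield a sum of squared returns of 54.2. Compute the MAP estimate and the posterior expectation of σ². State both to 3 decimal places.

Posterior: Inverse-Gamma(shape = 6.0+5/2 = 8.5, scale = 12.7+54.2/2 = 39.8).
Mode = β/(α+1) = 39.8/9.5 = 4.189.
Mean = β/(α−1) = 39.8/7.5 = 5.307.
The mean is pulled above the mode by the posterior's right skew.

MAP = 4.189; posterior mean = 5.307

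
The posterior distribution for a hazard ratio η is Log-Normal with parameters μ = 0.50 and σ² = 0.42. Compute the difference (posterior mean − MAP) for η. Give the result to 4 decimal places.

Mode = exp(μ − σ²) = exp(0.08) = 1.0833.
Mean = exp(μ + σ²/2) = exp(0.710) = 2.0340.
Difference = 2.0340 − 1.0833 = 0.9507.

0.9507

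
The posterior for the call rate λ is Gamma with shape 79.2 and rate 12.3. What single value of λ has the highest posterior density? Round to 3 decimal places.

6.358

Mode = (α−1)/β = 78.2/12.3 = 6.358.
Mean = α/β = 79.2/12.3 = 6.439.
This is the posterior mode — the MAP estimate.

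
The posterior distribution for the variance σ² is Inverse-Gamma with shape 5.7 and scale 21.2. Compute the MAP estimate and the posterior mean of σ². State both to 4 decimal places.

Mode = β/(α+1) = 21.2/6.7 = 3.1642.
Mean = β/(α−1) = 21.2/4.7 = 4.5106.

MAP estimate = 3.1642, posterior mean = 4.5106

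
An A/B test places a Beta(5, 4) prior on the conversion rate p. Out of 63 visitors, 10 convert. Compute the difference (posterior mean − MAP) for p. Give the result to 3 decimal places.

0.008

Posterior: Beta(5+10, 4+53) = Beta(15, 57).
Mode = (15−1)/(15+57−2) = 14/70 = 0.200.
Mean = 15/(15+57) = 15/72 = 0.208.
Difference = 0.208 − 0.200 = 0.008.
The posterior is right-skewed, so the mean exceeds the mode.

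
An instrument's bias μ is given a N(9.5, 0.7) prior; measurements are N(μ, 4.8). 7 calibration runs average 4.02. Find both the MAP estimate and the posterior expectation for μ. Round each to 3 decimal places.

Posterior for μ is Normal. Precision-weighted mean: (1/0.7·9.5 + 7/4.8·4.02) / (1/0.7 + 7/4.8) = 6.732.
A Normal posterior is symmetric, so mode = mean.

MAP = 6.732, posterior mean = 6.732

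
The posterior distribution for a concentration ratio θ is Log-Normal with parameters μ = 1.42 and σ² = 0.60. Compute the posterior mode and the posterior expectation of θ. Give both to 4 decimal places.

MAP = 2.2705; posterior mean = 5.5845

Mode = exp(μ − σ²) = exp(0.82) = 2.2705.
Mean = exp(μ + σ²/2) = exp(1.720) = 5.5845.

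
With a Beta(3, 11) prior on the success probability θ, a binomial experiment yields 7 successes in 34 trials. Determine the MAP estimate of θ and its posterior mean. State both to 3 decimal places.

MAP estimate = 0.196, posterior mean = 0.208

Posterior: Beta(3+7, 11+27) = Beta(10, 38).
Mode = (10−1)/(10+38−2) = 9/46 = 0.196.
Mean = 10/(10+38) = 10/48 = 0.208.
Right-skewed posterior ⇒ mode < mean.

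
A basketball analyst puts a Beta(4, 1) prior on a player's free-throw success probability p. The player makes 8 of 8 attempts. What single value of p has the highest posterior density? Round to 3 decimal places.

Posterior: Beta(4+8, 1+0) = Beta(12, 1).
Since β = 1 ≤ 1 and α > 1, the Beta density is monotone increasing on [0,1]; the mode is at 1.
Mean = 12/(12+1) = 0.923.
This is the posterior mode — the MAP estimate.

1.000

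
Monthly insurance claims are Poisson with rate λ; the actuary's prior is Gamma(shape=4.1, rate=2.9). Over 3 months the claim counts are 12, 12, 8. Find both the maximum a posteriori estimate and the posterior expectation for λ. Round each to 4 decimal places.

Σ counts = 32. Posterior: Gamma(shape = 4.1+32 = 36.1, rate = 2.9+3 = 5.9).
Mode = (α−1)/β = 35.1/5.9 = 5.9492.
Mean = α/β = 36.1/5.9 = 6.1186.
Right-skewed posterior ⇒ mode < mean.

MAP: 5.9492. Posterior mean: 6.1186.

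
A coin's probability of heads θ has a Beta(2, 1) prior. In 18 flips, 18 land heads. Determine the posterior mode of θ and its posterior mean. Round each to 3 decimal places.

Posterior: Beta(2+18, 1+0) = Beta(20, 1).
Since β = 1 ≤ 1 and α > 1, the Beta density is monotone increasing on [0,1]; the mode is at 1.
Mean = 20/(20+1) = 0.952.
The mean is pulled below the mode by the posterior's left skew.

MAP: 1.000. Posterior mean: 0.952.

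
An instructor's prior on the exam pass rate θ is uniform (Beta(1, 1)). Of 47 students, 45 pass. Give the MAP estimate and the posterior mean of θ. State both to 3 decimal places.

Posterior: Beta(1+45, 1+2) = Beta(46, 3).
Mode = (46−1)/(46+3−2) = 45/47 = 0.957.
With a flat prior the MAP equals the MLE, 45/47.
Mean = 46/(46+3) = 46/49 = 0.939.

θ_MAP = 0.957, E[θ|data] = 0.939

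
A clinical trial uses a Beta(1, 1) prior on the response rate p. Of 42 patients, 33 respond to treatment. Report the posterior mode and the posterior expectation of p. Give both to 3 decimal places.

MAP = 0.786; posterior mean = 0.773

Posterior: Beta(1+33, 1+9) = Beta(34, 10).
Mode = (34−1)/(34+10−2) = 33/42 = 0.786.
With a flat prior the MAP equals the MLE, 33/42.
Mean = 34/(34+10) = 34/44 = 0.773.
Mode > mean: the posterior has a left tail.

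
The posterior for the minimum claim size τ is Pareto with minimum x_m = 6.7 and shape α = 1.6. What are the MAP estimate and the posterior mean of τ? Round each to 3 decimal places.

The Pareto density is strictly decreasing on [x_m, ∞), so the mode is x_m = 6.700.
Mean = α·x_m/(α−1) = 1.6·6.7/0.6 = 17.867.
The posterior is right-skewed, so the mean exceeds the mode.

τ_MAP = 6.700, E[τ|data] = 17.867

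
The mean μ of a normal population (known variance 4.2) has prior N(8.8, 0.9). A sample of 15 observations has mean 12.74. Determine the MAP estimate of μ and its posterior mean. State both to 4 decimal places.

MAP: 11.8051. Posterior mean: 11.8051.

Posterior for μ is Normal. Precision-weighted mean: (1/0.9·8.8 + 15/4.2·12.74) / (1/0.9 + 15/4.2) = 11.8051.
A Normal posterior is symmetric, so mode = mean.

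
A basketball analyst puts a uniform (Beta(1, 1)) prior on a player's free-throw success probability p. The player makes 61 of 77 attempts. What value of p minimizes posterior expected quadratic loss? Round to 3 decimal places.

0.785

Posterior: Beta(1+61, 1+16) = Beta(62, 17).
Mode = (62−1)/(62+17−2) = 61/77 = 0.792.
With a flat prior the MAP equals the MLE, 61/77.
Mean = 62/(62+17) = 62/79 = 0.785.
Quadratic loss ⇒ the optimal estimator is the posterior mean.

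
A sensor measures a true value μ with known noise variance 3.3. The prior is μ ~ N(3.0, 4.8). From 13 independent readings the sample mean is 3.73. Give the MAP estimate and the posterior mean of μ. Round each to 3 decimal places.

MAP = 3.693, posterior mean = 3.693

Posterior for μ is Normal. Precision-weighted mean: (1/4.8·3.0 + 13/3.3·3.73) / (1/4.8 + 13/3.3) = 3.693.
A Normal posterior is symmetric, so mode = mean.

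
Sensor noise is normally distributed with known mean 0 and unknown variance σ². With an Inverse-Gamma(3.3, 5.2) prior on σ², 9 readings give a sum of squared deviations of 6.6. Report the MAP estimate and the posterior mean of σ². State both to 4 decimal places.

Posterior: Inverse-Gamma(shape = 3.3+9/2 = 7.8, scale = 5.2+6.6/2 = 8.5).
Mode = β/(α+1) = 8.5/8.8 = 0.9659.
Mean = β/(α−1) = 8.5/6.8 = 1.2500.

MAP estimate = 0.9659, posterior mean = 1.2500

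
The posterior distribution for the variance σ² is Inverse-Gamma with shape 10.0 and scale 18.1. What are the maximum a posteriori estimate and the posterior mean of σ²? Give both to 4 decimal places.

Mode = β/(α+1) = 18.1/11.0 = 1.6455.
Mean = β/(α−1) = 18.1/9.0 = 2.0111.

MAP = 1.6455; posterior mean = 2.0111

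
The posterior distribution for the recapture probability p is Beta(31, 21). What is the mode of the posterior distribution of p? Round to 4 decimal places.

0.6000

Mode = (31−1)/(31+21−2) = 30/50 = 0.6000.
Mean = 31/(31+21) = 31/52 = 0.5962.
This is the posterior mode — the MAP estimate.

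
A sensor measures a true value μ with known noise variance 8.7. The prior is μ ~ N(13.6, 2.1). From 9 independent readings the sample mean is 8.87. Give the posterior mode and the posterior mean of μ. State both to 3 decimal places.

Posterior for μ is Normal. Precision-weighted mean: (1/2.1·13.6 + 9/8.7·8.87) / (1/2.1 + 9/8.7) = 10.361.
A Normal posterior is symmetric, so mode = mean.

MAP = 10.361, posterior mean = 10.361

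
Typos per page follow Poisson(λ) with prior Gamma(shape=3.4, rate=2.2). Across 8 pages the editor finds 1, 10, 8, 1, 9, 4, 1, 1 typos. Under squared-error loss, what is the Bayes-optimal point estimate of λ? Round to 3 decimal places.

Σ counts = 35. Posterior: Gamma(shape = 3.4+35 = 38.4, rate = 2.2+8 = 10.2).
Mode = (α−1)/β = 37.4/10.2 = 3.667.
Mean = α/β = 38.4/10.2 = 3.765.
Squared-error loss ⇒ the optimal estimator is the posterior mean.

3.765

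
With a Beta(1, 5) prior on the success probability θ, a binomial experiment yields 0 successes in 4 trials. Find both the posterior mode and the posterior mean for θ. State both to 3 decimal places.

posterior mode = 0.000, posterior mean = 0.100

Posterior: Beta(1+0, 5+4) = Beta(1, 9).
Since α = 1 ≤ 1 and β > 1, the Beta density is monotone decreasing on [0,1]; the mode is at 0.
Mean = 1/(1+9) = 0.100.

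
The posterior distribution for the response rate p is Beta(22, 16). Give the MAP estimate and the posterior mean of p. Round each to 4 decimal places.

p_MAP = 0.5833, E[p|data] = 0.5789

Mode = (22−1)/(22+16−2) = 21/36 = 0.5833.
Mean = 22/(22+16) = 22/38 = 0.5789.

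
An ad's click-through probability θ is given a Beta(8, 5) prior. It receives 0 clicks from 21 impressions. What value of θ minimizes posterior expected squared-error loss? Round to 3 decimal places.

0.235

Posterior: Beta(8+0, 5+21) = Beta(8, 26).
Mode = (8−1)/(8+26−2) = 7/32 = 0.219.
Mean = 8/(8+26) = 8/34 = 0.235.
Squared-error loss ⇒ the optimal estimator is the posterior mean.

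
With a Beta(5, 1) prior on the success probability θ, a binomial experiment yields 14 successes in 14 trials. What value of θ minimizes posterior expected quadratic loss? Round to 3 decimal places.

0.950

Posterior: Beta(5+14, 1+0) = Beta(19, 1).
Since β = 1 ≤ 1 and α > 1, the Beta density is monotone increasing on [0,1]; the mode is at 1.
Mean = 19/(19+1) = 0.950.
Quadratic loss ⇒ the optimal estimator is the posterior mean.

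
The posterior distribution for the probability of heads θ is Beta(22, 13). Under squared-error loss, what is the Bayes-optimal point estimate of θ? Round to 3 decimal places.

Mode = (22−1)/(22+13−2) = 21/33 = 0.636.
Mean = 22/(22+13) = 22/35 = 0.629.
Squared-error loss ⇒ the optimal estimator is the posterior mean.

0.629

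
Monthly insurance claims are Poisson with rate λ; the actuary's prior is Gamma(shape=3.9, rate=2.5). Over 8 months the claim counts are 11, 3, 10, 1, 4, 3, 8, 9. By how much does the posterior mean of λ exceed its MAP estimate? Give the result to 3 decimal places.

Σ counts = 49. Posterior: Gamma(shape = 3.9+49 = 52.9, rate = 2.5+8 = 10.5).
Mode = (α−1)/β = 51.9/10.5 = 4.943.
Mean = α/β = 52.9/10.5 = 5.038.
Difference = 5.038 − 4.943 = 0.095.
The mean is pulled above the mode by the posterior's right skew.

0.095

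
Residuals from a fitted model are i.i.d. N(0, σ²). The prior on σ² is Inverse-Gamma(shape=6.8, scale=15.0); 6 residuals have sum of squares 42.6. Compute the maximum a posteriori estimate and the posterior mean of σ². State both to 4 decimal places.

maximum a posteriori estimate = 3.3611, posterior mean = 4.1250

Posterior: Inverse-Gamma(shape = 6.8+6/2 = 9.8, scale = 15.0+42.6/2 = 36.3).
Mode = β/(α+1) = 36.3/10.8 = 3.3611.
Mean = β/(α−1) = 36.3/8.8 = 4.1250.
The posterior is right-skewed, so the mean exceeds the mode.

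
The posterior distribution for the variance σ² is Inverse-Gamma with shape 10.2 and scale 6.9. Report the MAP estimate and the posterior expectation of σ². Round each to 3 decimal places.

MAP = 0.616, posterior mean = 0.750

Mode = β/(α+1) = 6.9/11.2 = 0.616.
Mean = β/(α−1) = 6.9/9.2 = 0.750.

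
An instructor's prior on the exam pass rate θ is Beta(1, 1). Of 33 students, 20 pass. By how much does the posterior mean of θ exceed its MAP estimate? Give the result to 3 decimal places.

Posterior: Beta(1+20, 1+13) = Beta(21, 14).
Mode = (21−1)/(21+14−2) = 20/33 = 0.606.
With a flat prior the MAP equals the MLE, 20/33.
Mean = 21/(21+14) = 21/35 = 0.600.
Difference = 0.600 − 0.606 = -0.006.

-0.006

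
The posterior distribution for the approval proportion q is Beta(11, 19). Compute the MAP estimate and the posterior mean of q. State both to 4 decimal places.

Mode = (11−1)/(11+19−2) = 10/28 = 0.3571.
Mean = 11/(11+19) = 11/30 = 0.3667.

MAP estimate = 0.3571, posterior mean = 0.3667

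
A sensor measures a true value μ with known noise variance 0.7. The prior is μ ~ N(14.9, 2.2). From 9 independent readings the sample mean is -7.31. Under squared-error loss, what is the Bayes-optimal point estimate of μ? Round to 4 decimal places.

-6.5516

Posterior for μ is Normal. Precision-weighted mean: (1/2.2·14.9 + 9/0.7·-7.31) / (1/2.2 + 9/0.7) = -6.5516.
A Normal posterior is symmetric, so mode = mean.
Squared-error loss ⇒ the optimal estimator is the posterior mean.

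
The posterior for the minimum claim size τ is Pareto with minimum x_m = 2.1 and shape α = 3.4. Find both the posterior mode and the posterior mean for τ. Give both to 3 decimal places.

MAP: 2.100. Posterior mean: 2.975.

The Pareto density is strictly decreasing on [x_m, ∞), so the mode is x_m = 2.100.
Mean = α·x_m/(α−1) = 3.4·2.1/2.4 = 2.975.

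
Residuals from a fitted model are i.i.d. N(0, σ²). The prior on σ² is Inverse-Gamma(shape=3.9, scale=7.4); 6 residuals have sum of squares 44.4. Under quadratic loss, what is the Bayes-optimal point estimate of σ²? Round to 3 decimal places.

Posterior: Inverse-Gamma(shape = 3.9+6/2 = 6.9, scale = 7.4+44.4/2 = 29.6).
Mode = β/(α+1) = 29.6/7.9 = 3.747.
Mean = β/(α−1) = 29.6/5.9 = 5.017.
Quadratic loss ⇒ the optimal estimator is the posterior mean.

5.017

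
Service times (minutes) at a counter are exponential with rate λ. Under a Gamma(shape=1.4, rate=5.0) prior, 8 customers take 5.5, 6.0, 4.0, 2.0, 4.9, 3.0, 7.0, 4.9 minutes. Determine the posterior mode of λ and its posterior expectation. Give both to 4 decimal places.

Σ times = 37.3. Posterior: Gamma(shape = 1.4+8 = 9.4, rate = 5.0+37.3 = 42.3).
Mode = (α−1)/β = 8.4/42.3 = 0.1986.
Mean = α/β = 9.4/42.3 = 0.2222.

λ_MAP = 0.1986, E[λ|data] = 0.2222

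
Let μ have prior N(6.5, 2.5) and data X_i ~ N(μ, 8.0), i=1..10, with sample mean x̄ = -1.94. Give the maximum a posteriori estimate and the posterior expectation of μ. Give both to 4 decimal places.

MAP = 0.1061, posterior mean = 0.1061

Posterior for μ is Normal. Precision-weighted mean: (1/2.5·6.5 + 10/8.0·-1.94) / (1/2.5 + 10/8.0) = 0.1061.
A Normal posterior is symmetric, so mode = mean.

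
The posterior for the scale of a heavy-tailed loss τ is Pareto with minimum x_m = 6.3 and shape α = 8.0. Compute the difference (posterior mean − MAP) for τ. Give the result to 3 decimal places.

The Pareto density is strictly decreasing on [x_m, ∞), so the mode is x_m = 6.300.
Mean = α·x_m/(α−1) = 8.0·6.3/7.0 = 7.200.
Difference = 7.200 − 6.300 = 0.900.

0.900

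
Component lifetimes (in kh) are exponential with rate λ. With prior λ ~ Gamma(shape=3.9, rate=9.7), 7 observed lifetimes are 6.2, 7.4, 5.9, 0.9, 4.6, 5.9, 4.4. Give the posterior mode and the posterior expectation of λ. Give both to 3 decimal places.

Σ times = 35.3. Posterior: Gamma(shape = 3.9+7 = 10.9, rate = 9.7+35.3 = 45.0).
Mode = (α−1)/β = 9.9/45.0 = 0.220.
Mean = α/β = 10.9/45.0 = 0.242.
The mean is pulled above the mode by the posterior's right skew.

MAP: 0.220. Posterior mean: 0.242.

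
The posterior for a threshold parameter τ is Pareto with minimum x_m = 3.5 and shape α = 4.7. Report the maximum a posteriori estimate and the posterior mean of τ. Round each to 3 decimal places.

The Pareto density is strictly decreasing on [x_m, ∞), so the mode is x_m = 3.500.
Mean = α·x_m/(α−1) = 4.7·3.5/3.7 = 4.446.
Right-skewed posterior ⇒ mode < mean.

maximum a posteriori estimate = 3.500, posterior mean = 4.446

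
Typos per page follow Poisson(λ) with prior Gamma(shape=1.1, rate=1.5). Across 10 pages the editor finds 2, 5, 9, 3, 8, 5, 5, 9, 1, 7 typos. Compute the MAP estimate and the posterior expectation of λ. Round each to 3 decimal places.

Σ counts = 54. Posterior: Gamma(shape = 1.1+54 = 55.1, rate = 1.5+10 = 11.5).
Mode = (α−1)/β = 54.1/11.5 = 4.704.
Mean = α/β = 55.1/11.5 = 4.791.

MAP: 4.704. Posterior mean: 4.791.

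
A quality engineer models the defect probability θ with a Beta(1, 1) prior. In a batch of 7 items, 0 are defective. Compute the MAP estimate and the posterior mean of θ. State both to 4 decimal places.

MAP = 0.0000; posterior mean = 0.1111

Posterior: Beta(1+0, 1+7) = Beta(1, 8).
Since α = 1 ≤ 1 and β > 1, the Beta density is monotone decreasing on [0,1]; the mode is at 0.
Mean = 1/(1+8) = 0.1111.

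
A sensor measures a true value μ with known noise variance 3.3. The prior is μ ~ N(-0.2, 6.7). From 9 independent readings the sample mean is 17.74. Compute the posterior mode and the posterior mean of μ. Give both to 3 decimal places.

Posterior for μ is Normal. Precision-weighted mean: (1/6.7·-0.2 + 9/3.3·17.74) / (1/6.7 + 9/3.3) = 16.809.
A Normal posterior is symmetric, so mode = mean.

MAP: 16.809. Posterior mean: 16.809.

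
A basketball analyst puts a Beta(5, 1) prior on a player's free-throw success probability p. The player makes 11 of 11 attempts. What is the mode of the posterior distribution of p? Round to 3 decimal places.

1.000

Posterior: Beta(5+11, 1+0) = Beta(16, 1).
Since β = 1 ≤ 1 and α > 1, the Beta density is monotone increasing on [0,1]; the mode is at 1.
Mean = 16/(16+1) = 0.941.
This is the posterior mode — the MAP estimate.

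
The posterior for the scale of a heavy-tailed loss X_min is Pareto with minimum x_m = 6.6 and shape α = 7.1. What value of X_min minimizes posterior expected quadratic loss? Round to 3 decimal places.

7.682

The Pareto density is strictly decreasing on [x_m, ∞), so the mode is x_m = 6.600.
Mean = α·x_m/(α−1) = 7.1·6.6/6.1 = 7.682.
Quadratic loss ⇒ the optimal estimator is the posterior mean.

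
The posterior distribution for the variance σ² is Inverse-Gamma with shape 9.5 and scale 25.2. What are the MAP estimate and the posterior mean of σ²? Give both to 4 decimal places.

Mode = β/(α+1) = 25.2/10.5 = 2.4000.
Mean = β/(α−1) = 25.2/8.5 = 2.9647.

MAP = 2.4000; posterior mean = 2.9647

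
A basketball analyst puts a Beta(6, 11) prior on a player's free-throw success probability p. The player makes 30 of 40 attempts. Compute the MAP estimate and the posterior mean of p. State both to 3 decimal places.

MAP estimate = 0.636, posterior mean = 0.632

Posterior: Beta(6+30, 11+10) = Beta(36, 21).
Mode = (36−1)/(36+21−2) = 35/55 = 0.636.
Mean = 36/(36+21) = 36/57 = 0.632.
Mode > mean: the posterior has a left tail.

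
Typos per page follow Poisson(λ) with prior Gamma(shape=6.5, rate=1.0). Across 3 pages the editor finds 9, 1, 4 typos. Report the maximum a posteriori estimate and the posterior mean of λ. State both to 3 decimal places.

Σ counts = 14. Posterior: Gamma(shape = 6.5+14 = 20.5, rate = 1.0+3 = 4.0).
Mode = (α−1)/β = 19.5/4.0 = 4.875.
Mean = α/β = 20.5/4.0 = 5.125.

MAP: 4.875. Posterior mean: 5.125.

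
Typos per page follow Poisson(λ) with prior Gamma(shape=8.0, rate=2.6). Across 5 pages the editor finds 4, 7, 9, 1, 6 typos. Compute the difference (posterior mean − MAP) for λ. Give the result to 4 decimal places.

Σ counts = 27. Posterior: Gamma(shape = 8.0+27 = 35.0, rate = 2.6+5 = 7.6).
Mode = (α−1)/β = 34.0/7.6 = 4.4737.
Mean = α/β = 35.0/7.6 = 4.6053.
Difference = 4.6053 − 4.4737 = 0.1316.
Right-skewed posterior ⇒ mode < mean.

0.1316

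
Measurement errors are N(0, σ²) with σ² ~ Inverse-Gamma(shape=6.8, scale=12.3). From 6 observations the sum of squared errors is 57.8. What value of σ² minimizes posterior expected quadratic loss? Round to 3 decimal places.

4.682

Posterior: Inverse-Gamma(shape = 6.8+6/2 = 9.8, scale = 12.3+57.8/2 = 41.2).
Mode = β/(α+1) = 41.2/10.8 = 3.815.
Mean = β/(α−1) = 41.2/8.8 = 4.682.
Quadratic loss ⇒ the optimal estimator is the posterior mean.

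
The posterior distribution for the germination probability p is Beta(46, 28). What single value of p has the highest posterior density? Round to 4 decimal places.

Mode = (46−1)/(46+28−2) = 45/72 = 0.6250.
Mean = 46/(46+28) = 46/74 = 0.6216.
This is the posterior mode — the MAP estimate.

0.6250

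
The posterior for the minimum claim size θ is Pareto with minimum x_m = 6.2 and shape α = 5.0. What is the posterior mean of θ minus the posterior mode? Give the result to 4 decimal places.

1.5500

The Pareto density is strictly decreasing on [x_m, ∞), so the mode is x_m = 6.2000.
Mean = α·x_m/(α−1) = 5.0·6.2/4.0 = 7.7500.
Difference = 7.7500 − 6.2000 = 1.5500.
Right-skewed posterior ⇒ mode < mean.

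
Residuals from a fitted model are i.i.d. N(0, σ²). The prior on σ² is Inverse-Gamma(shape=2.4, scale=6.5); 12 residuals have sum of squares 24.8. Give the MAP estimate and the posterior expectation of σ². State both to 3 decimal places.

MAP = 2.011; posterior mean = 2.554

Posterior: Inverse-Gamma(shape = 2.4+12/2 = 8.4, scale = 6.5+24.8/2 = 18.9).
Mode = β/(α+1) = 18.9/9.4 = 2.011.
Mean = β/(α−1) = 18.9/7.4 = 2.554.
Right-skewed posterior ⇒ mode < mean.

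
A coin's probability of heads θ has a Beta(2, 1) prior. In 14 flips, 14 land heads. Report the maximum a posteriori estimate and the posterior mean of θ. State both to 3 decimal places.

MAP: 1.000. Posterior mean: 0.941.

Posterior: Beta(2+14, 1+0) = Beta(16, 1).
Since β = 1 ≤ 1 and α > 1, the Beta density is monotone increasing on [0,1]; the mode is at 1.
Mean = 16/(16+1) = 0.941.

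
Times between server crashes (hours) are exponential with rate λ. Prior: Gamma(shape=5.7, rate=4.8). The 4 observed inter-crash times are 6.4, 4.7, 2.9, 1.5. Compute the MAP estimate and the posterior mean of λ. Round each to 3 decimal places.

Σ times = 15.5. Posterior: Gamma(shape = 5.7+4 = 9.7, rate = 4.8+15.5 = 20.3).
Mode = (α−1)/β = 8.7/20.3 = 0.429.
Mean = α/β = 9.7/20.3 = 0.478.
The posterior is right-skewed, so the mean exceeds the mode.

MAP = 0.429; posterior mean = 0.478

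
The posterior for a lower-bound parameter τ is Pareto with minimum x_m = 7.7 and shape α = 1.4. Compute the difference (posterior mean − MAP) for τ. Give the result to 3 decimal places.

19.250

The Pareto density is strictly decreasing on [x_m, ∞), so the mode is x_m = 7.700.
Mean = α·x_m/(α−1) = 1.4·7.7/0.4 = 26.950.
Difference = 26.950 − 7.700 = 19.250.
The posterior is right-skewed, so the mean exceeds the mode.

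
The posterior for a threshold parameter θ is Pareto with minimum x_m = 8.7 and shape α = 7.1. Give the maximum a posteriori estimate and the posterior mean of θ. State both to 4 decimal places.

The Pareto density is strictly decreasing on [x_m, ∞), so the mode is x_m = 8.7000.
Mean = α·x_m/(α−1) = 7.1·8.7/6.1 = 10.1262.
Right-skewed posterior ⇒ mode < mean.

MAP = 8.7000, posterior mean = 10.1262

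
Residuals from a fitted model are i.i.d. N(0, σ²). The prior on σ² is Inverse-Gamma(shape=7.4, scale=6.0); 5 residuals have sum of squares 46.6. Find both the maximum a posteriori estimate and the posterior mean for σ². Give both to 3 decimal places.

MAP = 2.688; posterior mean = 3.292

Posterior: Inverse-Gamma(shape = 7.4+5/2 = 9.9, scale = 6.0+46.6/2 = 29.3).
Mode = β/(α+1) = 29.3/10.9 = 2.688.
Mean = β/(α−1) = 29.3/8.9 = 3.292.
Mean > mode: the posterior has a right tail.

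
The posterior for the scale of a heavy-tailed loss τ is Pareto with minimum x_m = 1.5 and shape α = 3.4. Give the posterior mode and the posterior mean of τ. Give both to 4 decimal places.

The Pareto density is strictly decreasing on [x_m, ∞), so the mode is x_m = 1.5000.
Mean = α·x_m/(α−1) = 3.4·1.5/2.4 = 2.1250.

posterior mode = 1.5000, posterior mean = 2.1250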